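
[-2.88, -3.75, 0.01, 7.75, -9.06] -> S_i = Random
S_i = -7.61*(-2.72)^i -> [-7.61, 20.7, -56.3, 153.14, -416.54]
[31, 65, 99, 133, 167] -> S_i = 31 + 34*i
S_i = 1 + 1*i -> [1, 2, 3, 4, 5]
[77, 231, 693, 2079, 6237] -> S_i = 77*3^i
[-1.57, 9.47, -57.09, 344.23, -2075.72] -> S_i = -1.57*(-6.03)^i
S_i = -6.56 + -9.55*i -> [-6.56, -16.11, -25.66, -35.21, -44.76]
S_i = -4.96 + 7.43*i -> [-4.96, 2.47, 9.9, 17.33, 24.76]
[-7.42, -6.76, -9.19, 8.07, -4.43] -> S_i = Random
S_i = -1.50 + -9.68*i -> [-1.5, -11.18, -20.86, -30.54, -40.22]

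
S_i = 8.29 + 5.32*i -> [8.29, 13.61, 18.93, 24.25, 29.57]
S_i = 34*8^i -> [34, 272, 2176, 17408, 139264]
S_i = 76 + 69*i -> [76, 145, 214, 283, 352]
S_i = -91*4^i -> [-91, -364, -1456, -5824, -23296]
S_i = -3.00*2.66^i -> [-3.0, -7.98, -21.23, -56.46, -150.19]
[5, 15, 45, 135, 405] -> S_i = 5*3^i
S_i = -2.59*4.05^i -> [-2.59, -10.49, -42.48, -172.05, -696.82]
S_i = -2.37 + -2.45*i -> [-2.37, -4.82, -7.27, -9.72, -12.17]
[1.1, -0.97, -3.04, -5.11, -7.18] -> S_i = 1.10 + -2.07*i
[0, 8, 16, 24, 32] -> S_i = 0 + 8*i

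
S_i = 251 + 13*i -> [251, 264, 277, 290, 303]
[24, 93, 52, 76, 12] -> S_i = Random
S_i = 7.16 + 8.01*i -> [7.16, 15.17, 23.18, 31.19, 39.2]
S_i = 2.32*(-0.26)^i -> [2.32, -0.6, 0.16, -0.04, 0.01]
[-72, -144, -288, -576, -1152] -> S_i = -72*2^i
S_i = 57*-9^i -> [57, -513, 4617, -41553, 373977]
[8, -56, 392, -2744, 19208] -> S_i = 8*-7^i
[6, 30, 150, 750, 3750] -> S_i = 6*5^i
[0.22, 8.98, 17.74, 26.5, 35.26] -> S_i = 0.22 + 8.76*i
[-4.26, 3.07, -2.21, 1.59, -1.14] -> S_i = -4.26*(-0.72)^i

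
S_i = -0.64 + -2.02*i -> [-0.64, -2.66, -4.68, -6.7, -8.72]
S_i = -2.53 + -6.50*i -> [-2.53, -9.03, -15.53, -22.03, -28.53]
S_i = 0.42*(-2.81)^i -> [0.42, -1.18, 3.32, -9.32, 26.19]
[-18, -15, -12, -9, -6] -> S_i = -18 + 3*i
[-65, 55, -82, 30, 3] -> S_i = Random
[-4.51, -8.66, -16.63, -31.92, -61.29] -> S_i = -4.51*1.92^i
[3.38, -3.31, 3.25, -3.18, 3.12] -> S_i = 3.38*(-0.98)^i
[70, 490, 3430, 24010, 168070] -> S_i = 70*7^i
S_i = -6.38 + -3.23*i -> [-6.38, -9.61, -12.84, -16.07, -19.3]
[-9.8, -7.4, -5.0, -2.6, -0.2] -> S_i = -9.80 + 2.40*i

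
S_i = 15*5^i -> [15, 75, 375, 1875, 9375]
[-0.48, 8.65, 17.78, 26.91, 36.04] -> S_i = -0.48 + 9.13*i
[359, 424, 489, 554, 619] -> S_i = 359 + 65*i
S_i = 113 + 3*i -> [113, 116, 119, 122, 125]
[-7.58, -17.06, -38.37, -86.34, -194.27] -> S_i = -7.58*2.25^i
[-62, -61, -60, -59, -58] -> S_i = -62 + 1*i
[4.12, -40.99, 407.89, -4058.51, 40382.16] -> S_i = 4.12*(-9.95)^i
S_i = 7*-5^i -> [7, -35, 175, -875, 4375]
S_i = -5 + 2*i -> [-5, -3, -1, 1, 3]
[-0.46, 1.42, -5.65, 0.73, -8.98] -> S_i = Random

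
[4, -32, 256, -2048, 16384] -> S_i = 4*-8^i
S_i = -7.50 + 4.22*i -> [-7.5, -3.28, 0.94, 5.16, 9.38]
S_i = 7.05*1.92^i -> [7.05, 13.54, 25.99, 49.9, 95.81]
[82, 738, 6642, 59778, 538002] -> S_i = 82*9^i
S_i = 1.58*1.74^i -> [1.58, 2.75, 4.78, 8.32, 14.48]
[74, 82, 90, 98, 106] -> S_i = 74 + 8*i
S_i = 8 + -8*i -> [8, 0, -8, -16, -24]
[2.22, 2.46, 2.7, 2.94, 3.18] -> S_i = 2.22 + 0.24*i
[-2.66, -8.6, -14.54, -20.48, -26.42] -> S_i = -2.66 + -5.94*i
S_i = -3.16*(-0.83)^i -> [-3.16, 2.62, -2.18, 1.81, -1.5]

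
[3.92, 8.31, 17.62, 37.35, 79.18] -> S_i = 3.92*2.12^i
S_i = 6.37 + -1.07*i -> [6.37, 5.3, 4.23, 3.16, 2.09]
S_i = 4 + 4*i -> [4, 8, 12, 16, 20]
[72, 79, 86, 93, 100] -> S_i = 72 + 7*i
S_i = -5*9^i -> [-5, -45, -405, -3645, -32805]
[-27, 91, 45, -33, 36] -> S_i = Random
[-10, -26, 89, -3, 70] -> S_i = Random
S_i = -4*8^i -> [-4, -32, -256, -2048, -16384]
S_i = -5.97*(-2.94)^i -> [-5.97, 17.55, -51.6, 151.71, -446.03]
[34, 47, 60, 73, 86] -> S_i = 34 + 13*i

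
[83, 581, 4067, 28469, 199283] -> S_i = 83*7^i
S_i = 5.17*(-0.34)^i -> [5.17, -1.76, 0.6, -0.2, 0.07]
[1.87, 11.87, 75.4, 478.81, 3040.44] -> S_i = 1.87*6.35^i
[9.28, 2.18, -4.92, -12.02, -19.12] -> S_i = 9.28 + -7.10*i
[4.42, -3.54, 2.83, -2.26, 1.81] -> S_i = 4.42*(-0.80)^i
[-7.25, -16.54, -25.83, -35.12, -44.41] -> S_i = -7.25 + -9.29*i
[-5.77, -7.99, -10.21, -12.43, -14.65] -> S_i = -5.77 + -2.22*i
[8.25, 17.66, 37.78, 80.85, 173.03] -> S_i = 8.25*2.14^i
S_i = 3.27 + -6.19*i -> [3.27, -2.92, -9.11, -15.3, -21.49]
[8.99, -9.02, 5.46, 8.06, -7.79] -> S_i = Random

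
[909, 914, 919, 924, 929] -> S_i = 909 + 5*i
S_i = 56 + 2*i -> [56, 58, 60, 62, 64]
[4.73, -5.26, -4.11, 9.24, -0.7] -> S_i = Random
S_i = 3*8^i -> [3, 24, 192, 1536, 12288]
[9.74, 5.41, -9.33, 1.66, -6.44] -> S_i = Random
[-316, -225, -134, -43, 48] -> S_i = -316 + 91*i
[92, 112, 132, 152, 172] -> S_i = 92 + 20*i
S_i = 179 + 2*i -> [179, 181, 183, 185, 187]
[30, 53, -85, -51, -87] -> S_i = Random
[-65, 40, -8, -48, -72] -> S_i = Random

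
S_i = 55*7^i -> [55, 385, 2695, 18865, 132055]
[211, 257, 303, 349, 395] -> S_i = 211 + 46*i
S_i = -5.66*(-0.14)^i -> [-5.66, 0.79, -0.11, 0.02, -0.0]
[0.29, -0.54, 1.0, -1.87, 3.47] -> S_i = 0.29*(-1.86)^i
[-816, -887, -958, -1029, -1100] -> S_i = -816 + -71*i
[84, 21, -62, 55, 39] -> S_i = Random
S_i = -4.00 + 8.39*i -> [-4.0, 4.39, 12.78, 21.17, 29.56]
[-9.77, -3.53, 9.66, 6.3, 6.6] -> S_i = Random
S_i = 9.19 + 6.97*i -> [9.19, 16.16, 23.13, 30.1, 37.07]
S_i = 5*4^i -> [5, 20, 80, 320, 1280]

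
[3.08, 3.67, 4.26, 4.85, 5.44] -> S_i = 3.08 + 0.59*i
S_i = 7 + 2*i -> [7, 9, 11, 13, 15]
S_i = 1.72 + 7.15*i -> [1.72, 8.87, 16.02, 23.17, 30.32]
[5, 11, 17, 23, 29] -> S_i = 5 + 6*i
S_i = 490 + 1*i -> [490, 491, 492, 493, 494]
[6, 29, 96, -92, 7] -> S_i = Random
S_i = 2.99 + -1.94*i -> [2.99, 1.05, -0.89, -2.83, -4.77]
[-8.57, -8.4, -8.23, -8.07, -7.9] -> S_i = -8.57*0.98^i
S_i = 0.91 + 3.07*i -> [0.91, 3.98, 7.05, 10.12, 13.19]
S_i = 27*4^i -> [27, 108, 432, 1728, 6912]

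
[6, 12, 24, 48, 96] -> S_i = 6*2^i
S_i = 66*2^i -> [66, 132, 264, 528, 1056]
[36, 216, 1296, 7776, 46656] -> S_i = 36*6^i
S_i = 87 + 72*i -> [87, 159, 231, 303, 375]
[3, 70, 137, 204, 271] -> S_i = 3 + 67*i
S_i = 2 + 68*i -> [2, 70, 138, 206, 274]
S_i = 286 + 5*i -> [286, 291, 296, 301, 306]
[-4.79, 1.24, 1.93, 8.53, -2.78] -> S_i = Random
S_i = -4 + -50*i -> [-4, -54, -104, -154, -204]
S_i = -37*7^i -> [-37, -259, -1813, -12691, -88837]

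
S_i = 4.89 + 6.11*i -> [4.89, 11.0, 17.11, 23.22, 29.33]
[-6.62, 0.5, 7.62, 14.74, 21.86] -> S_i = -6.62 + 7.12*i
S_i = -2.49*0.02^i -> [-2.49, -0.05, -0.0, -0.0, -0.0]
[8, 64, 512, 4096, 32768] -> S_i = 8*8^i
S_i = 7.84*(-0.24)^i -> [7.84, -1.88, 0.45, -0.11, 0.03]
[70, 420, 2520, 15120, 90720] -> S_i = 70*6^i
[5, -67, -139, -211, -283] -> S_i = 5 + -72*i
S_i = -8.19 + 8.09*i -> [-8.19, -0.1, 7.99, 16.08, 24.17]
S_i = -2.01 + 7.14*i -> [-2.01, 5.13, 12.27, 19.41, 26.55]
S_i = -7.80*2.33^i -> [-7.8, -18.17, -42.35, -98.66, -229.89]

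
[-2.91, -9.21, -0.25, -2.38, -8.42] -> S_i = Random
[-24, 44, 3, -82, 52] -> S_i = Random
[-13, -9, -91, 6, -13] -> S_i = Random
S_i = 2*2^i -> [2, 4, 8, 16, 32]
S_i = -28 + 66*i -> [-28, 38, 104, 170, 236]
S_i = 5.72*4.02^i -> [5.72, 22.99, 92.44, 371.6, 1493.83]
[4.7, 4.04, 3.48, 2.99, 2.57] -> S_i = 4.70*0.86^i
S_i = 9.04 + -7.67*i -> [9.04, 1.37, -6.3, -13.97, -21.64]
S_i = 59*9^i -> [59, 531, 4779, 43011, 387099]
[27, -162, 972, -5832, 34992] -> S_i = 27*-6^i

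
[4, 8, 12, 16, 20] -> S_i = 4 + 4*i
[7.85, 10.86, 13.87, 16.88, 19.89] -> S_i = 7.85 + 3.01*i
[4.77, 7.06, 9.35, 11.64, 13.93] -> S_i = 4.77 + 2.29*i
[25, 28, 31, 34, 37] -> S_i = 25 + 3*i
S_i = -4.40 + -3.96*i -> [-4.4, -8.36, -12.32, -16.28, -20.24]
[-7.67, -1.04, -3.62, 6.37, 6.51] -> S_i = Random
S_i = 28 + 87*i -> [28, 115, 202, 289, 376]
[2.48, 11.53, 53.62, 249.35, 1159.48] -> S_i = 2.48*4.65^i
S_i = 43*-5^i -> [43, -215, 1075, -5375, 26875]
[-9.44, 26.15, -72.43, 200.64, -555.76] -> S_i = -9.44*(-2.77)^i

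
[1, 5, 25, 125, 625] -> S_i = 1*5^i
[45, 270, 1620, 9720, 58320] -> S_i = 45*6^i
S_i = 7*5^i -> [7, 35, 175, 875, 4375]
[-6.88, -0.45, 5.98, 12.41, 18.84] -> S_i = -6.88 + 6.43*i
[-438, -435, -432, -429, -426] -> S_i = -438 + 3*i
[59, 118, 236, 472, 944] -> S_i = 59*2^i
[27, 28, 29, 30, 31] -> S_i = 27 + 1*i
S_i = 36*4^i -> [36, 144, 576, 2304, 9216]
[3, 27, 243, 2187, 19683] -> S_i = 3*9^i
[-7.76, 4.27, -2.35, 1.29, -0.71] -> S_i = -7.76*(-0.55)^i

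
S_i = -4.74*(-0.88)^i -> [-4.74, 4.17, -3.67, 3.23, -2.84]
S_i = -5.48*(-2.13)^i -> [-5.48, 11.67, -24.86, 52.96, -112.8]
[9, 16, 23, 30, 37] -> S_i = 9 + 7*i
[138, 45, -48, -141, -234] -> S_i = 138 + -93*i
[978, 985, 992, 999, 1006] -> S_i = 978 + 7*i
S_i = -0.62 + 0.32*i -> [-0.62, -0.3, 0.02, 0.34, 0.66]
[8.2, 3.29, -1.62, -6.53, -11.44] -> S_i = 8.20 + -4.91*i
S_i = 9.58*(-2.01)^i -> [9.58, -19.26, 38.7, -77.8, 156.37]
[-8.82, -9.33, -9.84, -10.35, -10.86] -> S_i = -8.82 + -0.51*i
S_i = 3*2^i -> [3, 6, 12, 24, 48]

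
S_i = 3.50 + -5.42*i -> [3.5, -1.92, -7.34, -12.76, -18.18]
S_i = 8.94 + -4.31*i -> [8.94, 4.63, 0.32, -3.99, -8.3]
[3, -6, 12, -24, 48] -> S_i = 3*-2^i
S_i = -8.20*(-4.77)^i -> [-8.2, 39.11, -186.57, 889.96, -4245.09]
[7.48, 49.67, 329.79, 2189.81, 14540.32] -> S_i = 7.48*6.64^i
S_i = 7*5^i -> [7, 35, 175, 875, 4375]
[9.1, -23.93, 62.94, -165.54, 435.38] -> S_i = 9.10*(-2.63)^i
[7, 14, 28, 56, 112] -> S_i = 7*2^i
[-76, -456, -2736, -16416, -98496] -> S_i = -76*6^i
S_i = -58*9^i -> [-58, -522, -4698, -42282, -380538]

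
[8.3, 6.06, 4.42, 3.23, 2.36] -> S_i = 8.30*0.73^i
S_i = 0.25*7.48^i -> [0.25, 1.87, 13.99, 104.63, 782.61]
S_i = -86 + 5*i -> [-86, -81, -76, -71, -66]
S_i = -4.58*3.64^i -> [-4.58, -16.67, -60.68, -220.89, -804.03]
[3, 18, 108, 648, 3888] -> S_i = 3*6^i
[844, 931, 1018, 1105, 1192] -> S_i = 844 + 87*i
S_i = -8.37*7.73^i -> [-8.37, -64.7, -500.13, -3866.02, -29884.32]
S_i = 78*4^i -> [78, 312, 1248, 4992, 19968]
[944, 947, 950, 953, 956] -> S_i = 944 + 3*i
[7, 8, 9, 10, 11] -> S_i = 7 + 1*i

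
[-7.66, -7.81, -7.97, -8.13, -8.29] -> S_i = -7.66*1.02^i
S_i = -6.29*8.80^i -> [-6.29, -55.35, -487.1, -4286.46, -37720.84]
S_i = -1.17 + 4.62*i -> [-1.17, 3.45, 8.07, 12.69, 17.31]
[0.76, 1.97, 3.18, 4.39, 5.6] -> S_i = 0.76 + 1.21*i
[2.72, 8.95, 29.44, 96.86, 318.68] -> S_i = 2.72*3.29^i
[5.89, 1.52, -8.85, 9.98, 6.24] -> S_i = Random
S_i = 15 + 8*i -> [15, 23, 31, 39, 47]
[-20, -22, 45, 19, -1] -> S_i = Random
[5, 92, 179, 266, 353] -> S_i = 5 + 87*i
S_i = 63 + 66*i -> [63, 129, 195, 261, 327]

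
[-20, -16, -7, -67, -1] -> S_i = Random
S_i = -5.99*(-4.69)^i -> [-5.99, 28.09, -131.76, 617.94, -2898.13]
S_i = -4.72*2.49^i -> [-4.72, -11.75, -29.26, -72.87, -181.44]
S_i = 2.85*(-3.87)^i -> [2.85, -11.03, 42.68, -165.19, 639.28]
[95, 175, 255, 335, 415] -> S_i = 95 + 80*i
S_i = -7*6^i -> [-7, -42, -252, -1512, -9072]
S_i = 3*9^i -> [3, 27, 243, 2187, 19683]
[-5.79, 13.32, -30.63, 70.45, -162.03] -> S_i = -5.79*(-2.30)^i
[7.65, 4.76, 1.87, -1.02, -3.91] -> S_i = 7.65 + -2.89*i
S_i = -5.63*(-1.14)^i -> [-5.63, 6.42, -7.32, 8.34, -9.51]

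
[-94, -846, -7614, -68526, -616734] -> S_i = -94*9^i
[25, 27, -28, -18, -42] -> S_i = Random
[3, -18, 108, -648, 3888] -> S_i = 3*-6^i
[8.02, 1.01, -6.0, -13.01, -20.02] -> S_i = 8.02 + -7.01*i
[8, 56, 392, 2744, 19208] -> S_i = 8*7^i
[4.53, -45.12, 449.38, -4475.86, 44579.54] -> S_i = 4.53*(-9.96)^i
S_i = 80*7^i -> [80, 560, 3920, 27440, 192080]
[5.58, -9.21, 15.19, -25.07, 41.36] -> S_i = 5.58*(-1.65)^i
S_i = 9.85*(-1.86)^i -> [9.85, -18.32, 34.08, -63.38, 117.89]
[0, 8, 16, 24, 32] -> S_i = 0 + 8*i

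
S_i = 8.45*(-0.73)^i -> [8.45, -6.17, 4.5, -3.29, 2.4]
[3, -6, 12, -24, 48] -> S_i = 3*-2^i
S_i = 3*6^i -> [3, 18, 108, 648, 3888]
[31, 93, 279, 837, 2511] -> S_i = 31*3^i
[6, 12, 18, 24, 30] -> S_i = 6 + 6*i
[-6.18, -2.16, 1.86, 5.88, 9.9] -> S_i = -6.18 + 4.02*i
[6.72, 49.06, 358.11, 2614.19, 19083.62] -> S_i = 6.72*7.30^i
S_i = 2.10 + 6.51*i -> [2.1, 8.61, 15.12, 21.63, 28.14]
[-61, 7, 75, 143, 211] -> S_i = -61 + 68*i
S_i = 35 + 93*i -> [35, 128, 221, 314, 407]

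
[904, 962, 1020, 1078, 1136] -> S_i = 904 + 58*i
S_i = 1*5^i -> [1, 5, 25, 125, 625]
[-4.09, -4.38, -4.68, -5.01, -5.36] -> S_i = -4.09*1.07^i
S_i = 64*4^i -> [64, 256, 1024, 4096, 16384]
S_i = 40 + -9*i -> [40, 31, 22, 13, 4]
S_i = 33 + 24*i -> [33, 57, 81, 105, 129]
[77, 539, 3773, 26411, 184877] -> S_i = 77*7^i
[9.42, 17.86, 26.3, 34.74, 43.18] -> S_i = 9.42 + 8.44*i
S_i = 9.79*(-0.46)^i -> [9.79, -4.5, 2.07, -0.95, 0.44]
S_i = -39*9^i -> [-39, -351, -3159, -28431, -255879]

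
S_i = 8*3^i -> [8, 24, 72, 216, 648]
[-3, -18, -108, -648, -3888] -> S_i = -3*6^i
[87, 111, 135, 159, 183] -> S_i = 87 + 24*i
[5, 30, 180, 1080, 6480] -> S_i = 5*6^i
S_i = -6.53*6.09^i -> [-6.53, -39.77, -242.19, -1474.91, -8982.19]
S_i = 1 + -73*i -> [1, -72, -145, -218, -291]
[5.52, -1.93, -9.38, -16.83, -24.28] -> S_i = 5.52 + -7.45*i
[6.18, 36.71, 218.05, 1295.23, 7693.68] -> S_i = 6.18*5.94^i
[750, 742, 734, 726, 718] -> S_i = 750 + -8*i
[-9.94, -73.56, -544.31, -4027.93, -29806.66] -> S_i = -9.94*7.40^i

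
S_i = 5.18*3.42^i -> [5.18, 17.72, 60.59, 207.21, 708.65]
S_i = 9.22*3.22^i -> [9.22, 29.69, 95.6, 307.82, 991.18]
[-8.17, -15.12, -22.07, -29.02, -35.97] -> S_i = -8.17 + -6.95*i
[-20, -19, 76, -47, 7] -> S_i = Random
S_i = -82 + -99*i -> [-82, -181, -280, -379, -478]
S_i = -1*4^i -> [-1, -4, -16, -64, -256]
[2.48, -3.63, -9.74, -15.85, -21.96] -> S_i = 2.48 + -6.11*i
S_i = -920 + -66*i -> [-920, -986, -1052, -1118, -1184]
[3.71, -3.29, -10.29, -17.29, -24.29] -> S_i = 3.71 + -7.00*i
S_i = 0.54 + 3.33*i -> [0.54, 3.87, 7.2, 10.53, 13.86]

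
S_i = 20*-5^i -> [20, -100, 500, -2500, 12500]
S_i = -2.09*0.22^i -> [-2.09, -0.46, -0.1, -0.02, -0.0]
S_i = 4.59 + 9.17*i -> [4.59, 13.76, 22.93, 32.1, 41.27]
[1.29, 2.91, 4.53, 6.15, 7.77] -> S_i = 1.29 + 1.62*i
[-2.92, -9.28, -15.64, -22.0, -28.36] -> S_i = -2.92 + -6.36*i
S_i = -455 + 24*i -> [-455, -431, -407, -383, -359]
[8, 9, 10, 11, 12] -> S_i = 8 + 1*i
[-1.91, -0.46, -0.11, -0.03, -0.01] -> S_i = -1.91*0.24^i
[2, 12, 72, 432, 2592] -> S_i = 2*6^i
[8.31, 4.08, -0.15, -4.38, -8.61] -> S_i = 8.31 + -4.23*i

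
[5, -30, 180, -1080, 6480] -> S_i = 5*-6^i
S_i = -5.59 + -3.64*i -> [-5.59, -9.23, -12.87, -16.51, -20.15]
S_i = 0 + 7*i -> [0, 7, 14, 21, 28]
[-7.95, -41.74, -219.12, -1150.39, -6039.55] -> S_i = -7.95*5.25^i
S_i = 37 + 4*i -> [37, 41, 45, 49, 53]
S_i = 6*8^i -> [6, 48, 384, 3072, 24576]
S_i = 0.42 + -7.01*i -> [0.42, -6.59, -13.6, -20.61, -27.62]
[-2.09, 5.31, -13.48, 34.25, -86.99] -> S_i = -2.09*(-2.54)^i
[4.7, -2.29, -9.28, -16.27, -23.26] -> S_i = 4.70 + -6.99*i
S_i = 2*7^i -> [2, 14, 98, 686, 4802]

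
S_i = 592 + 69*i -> [592, 661, 730, 799, 868]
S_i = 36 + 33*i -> [36, 69, 102, 135, 168]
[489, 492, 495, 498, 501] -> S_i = 489 + 3*i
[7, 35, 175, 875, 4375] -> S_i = 7*5^i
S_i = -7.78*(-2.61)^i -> [-7.78, 20.31, -53.0, 138.33, -361.03]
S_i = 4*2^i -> [4, 8, 16, 32, 64]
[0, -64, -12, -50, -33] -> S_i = Random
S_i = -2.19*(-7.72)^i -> [-2.19, 16.91, -130.52, 1007.62, -7778.81]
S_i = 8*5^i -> [8, 40, 200, 1000, 5000]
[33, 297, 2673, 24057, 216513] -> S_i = 33*9^i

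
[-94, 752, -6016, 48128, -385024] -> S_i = -94*-8^i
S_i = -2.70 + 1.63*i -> [-2.7, -1.07, 0.56, 2.19, 3.82]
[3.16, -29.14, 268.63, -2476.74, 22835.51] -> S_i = 3.16*(-9.22)^i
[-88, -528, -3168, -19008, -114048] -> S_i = -88*6^i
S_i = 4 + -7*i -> [4, -3, -10, -17, -24]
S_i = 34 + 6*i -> [34, 40, 46, 52, 58]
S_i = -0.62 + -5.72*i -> [-0.62, -6.34, -12.06, -17.78, -23.5]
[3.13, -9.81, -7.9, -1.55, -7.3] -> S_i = Random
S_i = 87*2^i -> [87, 174, 348, 696, 1392]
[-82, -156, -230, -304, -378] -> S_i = -82 + -74*i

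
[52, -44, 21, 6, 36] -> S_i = Random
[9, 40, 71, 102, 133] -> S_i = 9 + 31*i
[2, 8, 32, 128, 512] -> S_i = 2*4^i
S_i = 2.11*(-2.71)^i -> [2.11, -5.72, 15.5, -41.99, 113.8]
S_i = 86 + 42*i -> [86, 128, 170, 212, 254]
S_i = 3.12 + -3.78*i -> [3.12, -0.66, -4.44, -8.22, -12.0]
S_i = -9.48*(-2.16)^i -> [-9.48, 20.48, -44.23, 95.54, -206.36]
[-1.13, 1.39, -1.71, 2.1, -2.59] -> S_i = -1.13*(-1.23)^i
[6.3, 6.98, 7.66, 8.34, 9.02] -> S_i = 6.30 + 0.68*i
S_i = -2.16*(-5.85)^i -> [-2.16, 12.64, -73.92, 432.44, -2529.75]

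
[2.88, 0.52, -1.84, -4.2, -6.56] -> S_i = 2.88 + -2.36*i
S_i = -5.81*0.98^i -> [-5.81, -5.69, -5.58, -5.47, -5.36]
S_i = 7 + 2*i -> [7, 9, 11, 13, 15]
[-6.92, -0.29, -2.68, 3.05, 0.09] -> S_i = Random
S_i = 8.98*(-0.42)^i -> [8.98, -3.77, 1.58, -0.67, 0.28]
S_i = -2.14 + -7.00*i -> [-2.14, -9.14, -16.14, -23.14, -30.14]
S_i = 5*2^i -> [5, 10, 20, 40, 80]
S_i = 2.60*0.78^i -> [2.6, 2.03, 1.58, 1.23, 0.96]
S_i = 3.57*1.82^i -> [3.57, 6.5, 11.83, 21.52, 39.17]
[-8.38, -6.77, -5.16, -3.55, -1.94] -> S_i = -8.38 + 1.61*i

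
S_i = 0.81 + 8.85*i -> [0.81, 9.66, 18.51, 27.36, 36.21]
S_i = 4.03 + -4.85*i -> [4.03, -0.82, -5.67, -10.52, -15.37]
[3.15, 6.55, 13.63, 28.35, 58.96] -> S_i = 3.15*2.08^i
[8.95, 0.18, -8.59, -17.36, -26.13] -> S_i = 8.95 + -8.77*i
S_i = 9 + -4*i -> [9, 5, 1, -3, -7]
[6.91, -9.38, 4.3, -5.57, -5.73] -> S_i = Random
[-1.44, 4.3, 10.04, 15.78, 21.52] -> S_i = -1.44 + 5.74*i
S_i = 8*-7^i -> [8, -56, 392, -2744, 19208]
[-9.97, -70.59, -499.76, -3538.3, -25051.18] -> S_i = -9.97*7.08^i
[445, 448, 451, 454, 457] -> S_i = 445 + 3*i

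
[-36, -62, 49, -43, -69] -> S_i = Random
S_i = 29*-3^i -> [29, -87, 261, -783, 2349]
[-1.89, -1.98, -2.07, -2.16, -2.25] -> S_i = -1.89 + -0.09*i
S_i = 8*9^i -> [8, 72, 648, 5832, 52488]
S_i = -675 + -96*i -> [-675, -771, -867, -963, -1059]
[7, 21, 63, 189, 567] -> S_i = 7*3^i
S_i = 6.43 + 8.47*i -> [6.43, 14.9, 23.37, 31.84, 40.31]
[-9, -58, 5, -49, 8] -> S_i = Random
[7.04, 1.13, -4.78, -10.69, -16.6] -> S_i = 7.04 + -5.91*i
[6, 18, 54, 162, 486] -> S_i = 6*3^i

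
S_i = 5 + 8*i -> [5, 13, 21, 29, 37]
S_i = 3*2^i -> [3, 6, 12, 24, 48]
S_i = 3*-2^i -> [3, -6, 12, -24, 48]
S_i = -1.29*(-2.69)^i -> [-1.29, 3.47, -9.33, 25.11, -67.55]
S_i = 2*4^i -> [2, 8, 32, 128, 512]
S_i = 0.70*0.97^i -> [0.7, 0.68, 0.66, 0.64, 0.62]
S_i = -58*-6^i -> [-58, 348, -2088, 12528, -75168]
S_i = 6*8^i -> [6, 48, 384, 3072, 24576]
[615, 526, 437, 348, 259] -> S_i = 615 + -89*i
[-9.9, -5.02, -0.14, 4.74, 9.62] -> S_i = -9.90 + 4.88*i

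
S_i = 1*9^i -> [1, 9, 81, 729, 6561]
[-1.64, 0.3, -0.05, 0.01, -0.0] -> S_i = -1.64*(-0.18)^i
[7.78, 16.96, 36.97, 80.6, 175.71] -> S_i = 7.78*2.18^i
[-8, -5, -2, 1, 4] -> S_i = -8 + 3*i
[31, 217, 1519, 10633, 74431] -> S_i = 31*7^i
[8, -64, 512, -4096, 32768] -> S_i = 8*-8^i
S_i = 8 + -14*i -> [8, -6, -20, -34, -48]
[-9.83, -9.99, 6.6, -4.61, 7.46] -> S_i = Random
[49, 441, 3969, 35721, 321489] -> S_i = 49*9^i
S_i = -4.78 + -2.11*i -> [-4.78, -6.89, -9.0, -11.11, -13.22]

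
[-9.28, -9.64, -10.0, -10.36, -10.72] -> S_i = -9.28 + -0.36*i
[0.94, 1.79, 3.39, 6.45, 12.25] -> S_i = 0.94*1.90^i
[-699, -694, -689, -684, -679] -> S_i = -699 + 5*i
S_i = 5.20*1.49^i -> [5.2, 7.75, 11.54, 17.2, 25.63]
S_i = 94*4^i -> [94, 376, 1504, 6016, 24064]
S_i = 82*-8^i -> [82, -656, 5248, -41984, 335872]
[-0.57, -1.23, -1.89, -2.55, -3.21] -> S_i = -0.57 + -0.66*i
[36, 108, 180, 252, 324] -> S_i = 36 + 72*i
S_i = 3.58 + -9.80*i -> [3.58, -6.22, -16.02, -25.82, -35.62]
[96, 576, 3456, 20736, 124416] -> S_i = 96*6^i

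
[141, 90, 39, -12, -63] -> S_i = 141 + -51*i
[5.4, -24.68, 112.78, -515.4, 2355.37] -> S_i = 5.40*(-4.57)^i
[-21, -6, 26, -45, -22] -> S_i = Random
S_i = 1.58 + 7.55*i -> [1.58, 9.13, 16.68, 24.23, 31.78]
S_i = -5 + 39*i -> [-5, 34, 73, 112, 151]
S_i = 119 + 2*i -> [119, 121, 123, 125, 127]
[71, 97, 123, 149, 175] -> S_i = 71 + 26*i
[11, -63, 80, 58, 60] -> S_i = Random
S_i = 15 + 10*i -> [15, 25, 35, 45, 55]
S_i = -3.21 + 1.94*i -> [-3.21, -1.27, 0.67, 2.61, 4.55]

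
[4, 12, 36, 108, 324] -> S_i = 4*3^i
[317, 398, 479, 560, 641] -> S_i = 317 + 81*i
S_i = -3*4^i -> [-3, -12, -48, -192, -768]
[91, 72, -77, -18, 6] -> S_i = Random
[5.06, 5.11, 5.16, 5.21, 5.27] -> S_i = 5.06*1.01^i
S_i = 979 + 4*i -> [979, 983, 987, 991, 995]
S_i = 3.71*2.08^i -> [3.71, 7.72, 16.05, 33.39, 69.44]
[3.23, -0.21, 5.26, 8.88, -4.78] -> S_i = Random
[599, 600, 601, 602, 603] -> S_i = 599 + 1*i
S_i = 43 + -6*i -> [43, 37, 31, 25, 19]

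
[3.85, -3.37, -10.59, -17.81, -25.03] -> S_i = 3.85 + -7.22*i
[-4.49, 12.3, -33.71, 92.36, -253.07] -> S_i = -4.49*(-2.74)^i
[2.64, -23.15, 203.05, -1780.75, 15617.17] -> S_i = 2.64*(-8.77)^i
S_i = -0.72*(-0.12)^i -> [-0.72, 0.09, -0.01, 0.0, -0.0]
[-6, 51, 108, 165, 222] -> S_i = -6 + 57*i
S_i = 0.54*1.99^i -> [0.54, 1.07, 2.14, 4.26, 8.47]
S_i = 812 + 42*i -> [812, 854, 896, 938, 980]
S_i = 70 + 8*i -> [70, 78, 86, 94, 102]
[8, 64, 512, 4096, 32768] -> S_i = 8*8^i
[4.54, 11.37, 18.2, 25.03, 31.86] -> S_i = 4.54 + 6.83*i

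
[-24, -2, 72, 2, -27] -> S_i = Random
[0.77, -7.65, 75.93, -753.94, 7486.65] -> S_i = 0.77*(-9.93)^i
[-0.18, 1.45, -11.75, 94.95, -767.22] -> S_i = -0.18*(-8.08)^i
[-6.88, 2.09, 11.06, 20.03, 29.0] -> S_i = -6.88 + 8.97*i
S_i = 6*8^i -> [6, 48, 384, 3072, 24576]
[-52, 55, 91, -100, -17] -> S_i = Random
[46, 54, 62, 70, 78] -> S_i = 46 + 8*i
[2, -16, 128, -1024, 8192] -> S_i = 2*-8^i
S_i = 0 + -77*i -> [0, -77, -154, -231, -308]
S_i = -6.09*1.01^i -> [-6.09, -6.15, -6.21, -6.27, -6.34]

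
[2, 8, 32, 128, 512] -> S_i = 2*4^i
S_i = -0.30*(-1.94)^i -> [-0.3, 0.58, -1.13, 2.19, -4.25]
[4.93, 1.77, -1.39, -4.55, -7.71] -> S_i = 4.93 + -3.16*i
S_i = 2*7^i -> [2, 14, 98, 686, 4802]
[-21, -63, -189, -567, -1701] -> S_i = -21*3^i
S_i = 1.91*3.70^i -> [1.91, 7.07, 26.15, 96.75, 357.96]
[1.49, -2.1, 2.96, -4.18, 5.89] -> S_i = 1.49*(-1.41)^i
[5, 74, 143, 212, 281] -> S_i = 5 + 69*i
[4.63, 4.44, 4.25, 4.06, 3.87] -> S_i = 4.63 + -0.19*i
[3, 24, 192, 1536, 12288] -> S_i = 3*8^i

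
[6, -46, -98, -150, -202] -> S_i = 6 + -52*i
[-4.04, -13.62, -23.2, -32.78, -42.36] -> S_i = -4.04 + -9.58*i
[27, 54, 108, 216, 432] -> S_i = 27*2^i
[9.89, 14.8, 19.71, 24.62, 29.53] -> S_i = 9.89 + 4.91*i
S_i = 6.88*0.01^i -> [6.88, 0.07, 0.0, 0.0, 0.0]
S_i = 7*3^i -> [7, 21, 63, 189, 567]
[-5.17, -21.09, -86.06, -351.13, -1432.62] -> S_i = -5.17*4.08^i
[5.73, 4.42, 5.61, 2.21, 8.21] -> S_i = Random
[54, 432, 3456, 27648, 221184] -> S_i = 54*8^i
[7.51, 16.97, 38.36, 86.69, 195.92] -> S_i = 7.51*2.26^i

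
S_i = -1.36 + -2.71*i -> [-1.36, -4.07, -6.78, -9.49, -12.2]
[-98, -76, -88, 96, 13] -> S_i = Random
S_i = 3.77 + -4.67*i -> [3.77, -0.9, -5.57, -10.24, -14.91]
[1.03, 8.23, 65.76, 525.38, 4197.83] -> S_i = 1.03*7.99^i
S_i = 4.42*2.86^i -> [4.42, 12.64, 36.15, 103.4, 295.72]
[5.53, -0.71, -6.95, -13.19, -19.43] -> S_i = 5.53 + -6.24*i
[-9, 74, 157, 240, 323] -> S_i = -9 + 83*i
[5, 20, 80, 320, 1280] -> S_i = 5*4^i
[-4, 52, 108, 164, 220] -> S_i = -4 + 56*i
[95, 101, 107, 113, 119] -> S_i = 95 + 6*i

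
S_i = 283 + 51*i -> [283, 334, 385, 436, 487]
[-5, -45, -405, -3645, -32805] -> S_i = -5*9^i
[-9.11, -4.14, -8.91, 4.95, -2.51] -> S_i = Random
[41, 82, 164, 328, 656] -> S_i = 41*2^i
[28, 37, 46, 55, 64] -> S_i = 28 + 9*i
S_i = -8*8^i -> [-8, -64, -512, -4096, -32768]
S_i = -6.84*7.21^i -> [-6.84, -49.32, -355.57, -2563.67, -18484.05]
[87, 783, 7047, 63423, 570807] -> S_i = 87*9^i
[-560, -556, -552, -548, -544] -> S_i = -560 + 4*i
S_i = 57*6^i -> [57, 342, 2052, 12312, 73872]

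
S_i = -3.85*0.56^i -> [-3.85, -2.16, -1.21, -0.68, -0.38]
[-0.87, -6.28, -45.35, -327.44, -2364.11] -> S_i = -0.87*7.22^i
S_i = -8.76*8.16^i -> [-8.76, -71.48, -583.29, -4759.65, -38838.71]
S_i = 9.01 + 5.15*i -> [9.01, 14.16, 19.31, 24.46, 29.61]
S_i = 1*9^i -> [1, 9, 81, 729, 6561]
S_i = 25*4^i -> [25, 100, 400, 1600, 6400]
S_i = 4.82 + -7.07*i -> [4.82, -2.25, -9.32, -16.39, -23.46]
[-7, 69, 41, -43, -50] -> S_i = Random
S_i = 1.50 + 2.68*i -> [1.5, 4.18, 6.86, 9.54, 12.22]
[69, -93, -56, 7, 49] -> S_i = Random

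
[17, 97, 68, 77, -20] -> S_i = Random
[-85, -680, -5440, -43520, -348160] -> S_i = -85*8^i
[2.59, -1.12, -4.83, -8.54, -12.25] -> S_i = 2.59 + -3.71*i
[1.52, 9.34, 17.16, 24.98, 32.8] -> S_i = 1.52 + 7.82*i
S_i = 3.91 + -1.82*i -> [3.91, 2.09, 0.27, -1.55, -3.37]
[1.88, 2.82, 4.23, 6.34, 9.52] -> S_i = 1.88*1.50^i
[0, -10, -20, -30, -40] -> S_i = 0 + -10*i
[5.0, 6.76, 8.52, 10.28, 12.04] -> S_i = 5.00 + 1.76*i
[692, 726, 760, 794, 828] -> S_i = 692 + 34*i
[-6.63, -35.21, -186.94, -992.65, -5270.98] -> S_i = -6.63*5.31^i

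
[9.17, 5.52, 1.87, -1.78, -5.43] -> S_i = 9.17 + -3.65*i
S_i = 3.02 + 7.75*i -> [3.02, 10.77, 18.52, 26.27, 34.02]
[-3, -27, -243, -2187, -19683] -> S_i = -3*9^i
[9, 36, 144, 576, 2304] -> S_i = 9*4^i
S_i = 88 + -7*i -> [88, 81, 74, 67, 60]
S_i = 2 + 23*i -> [2, 25, 48, 71, 94]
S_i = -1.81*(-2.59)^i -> [-1.81, 4.69, -12.14, 31.45, -81.45]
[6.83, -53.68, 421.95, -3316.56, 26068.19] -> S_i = 6.83*(-7.86)^i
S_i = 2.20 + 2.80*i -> [2.2, 5.0, 7.8, 10.6, 13.4]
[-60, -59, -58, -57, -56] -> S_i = -60 + 1*i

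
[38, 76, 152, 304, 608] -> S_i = 38*2^i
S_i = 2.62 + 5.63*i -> [2.62, 8.25, 13.88, 19.51, 25.14]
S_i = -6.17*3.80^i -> [-6.17, -23.45, -89.09, -338.56, -1286.53]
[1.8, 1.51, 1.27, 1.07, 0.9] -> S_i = 1.80*0.84^i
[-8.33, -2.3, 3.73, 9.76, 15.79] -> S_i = -8.33 + 6.03*i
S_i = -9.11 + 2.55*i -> [-9.11, -6.56, -4.01, -1.46, 1.09]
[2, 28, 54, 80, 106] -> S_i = 2 + 26*i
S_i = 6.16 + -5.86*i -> [6.16, 0.3, -5.56, -11.42, -17.28]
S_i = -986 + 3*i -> [-986, -983, -980, -977, -974]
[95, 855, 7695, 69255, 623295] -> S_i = 95*9^i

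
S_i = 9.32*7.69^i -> [9.32, 71.67, 551.15, 4238.33, 32592.77]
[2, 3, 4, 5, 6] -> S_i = 2 + 1*i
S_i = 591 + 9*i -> [591, 600, 609, 618, 627]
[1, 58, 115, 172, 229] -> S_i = 1 + 57*i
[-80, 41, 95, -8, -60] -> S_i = Random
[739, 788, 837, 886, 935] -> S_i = 739 + 49*i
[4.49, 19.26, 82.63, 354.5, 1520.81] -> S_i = 4.49*4.29^i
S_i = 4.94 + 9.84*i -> [4.94, 14.78, 24.62, 34.46, 44.3]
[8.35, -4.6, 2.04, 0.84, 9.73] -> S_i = Random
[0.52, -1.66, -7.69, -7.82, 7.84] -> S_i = Random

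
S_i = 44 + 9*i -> [44, 53, 62, 71, 80]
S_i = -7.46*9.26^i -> [-7.46, -69.08, -639.68, -5923.41, -54850.78]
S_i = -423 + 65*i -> [-423, -358, -293, -228, -163]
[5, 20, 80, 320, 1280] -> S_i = 5*4^i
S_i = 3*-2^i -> [3, -6, 12, -24, 48]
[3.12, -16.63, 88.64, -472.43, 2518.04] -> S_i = 3.12*(-5.33)^i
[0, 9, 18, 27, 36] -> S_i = 0 + 9*i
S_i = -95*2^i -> [-95, -190, -380, -760, -1520]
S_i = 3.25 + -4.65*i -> [3.25, -1.4, -6.05, -10.7, -15.35]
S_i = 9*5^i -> [9, 45, 225, 1125, 5625]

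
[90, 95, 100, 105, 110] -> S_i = 90 + 5*i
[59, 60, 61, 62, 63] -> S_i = 59 + 1*i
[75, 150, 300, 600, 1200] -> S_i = 75*2^i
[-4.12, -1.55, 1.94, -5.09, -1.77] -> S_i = Random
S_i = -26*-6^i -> [-26, 156, -936, 5616, -33696]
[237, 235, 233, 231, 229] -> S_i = 237 + -2*i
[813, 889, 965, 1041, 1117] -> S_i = 813 + 76*i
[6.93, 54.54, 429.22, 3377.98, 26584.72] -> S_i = 6.93*7.87^i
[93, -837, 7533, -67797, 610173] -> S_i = 93*-9^i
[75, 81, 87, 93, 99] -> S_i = 75 + 6*i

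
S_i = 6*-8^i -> [6, -48, 384, -3072, 24576]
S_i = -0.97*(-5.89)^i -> [-0.97, 5.71, -33.65, 198.21, -1167.44]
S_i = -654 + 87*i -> [-654, -567, -480, -393, -306]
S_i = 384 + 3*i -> [384, 387, 390, 393, 396]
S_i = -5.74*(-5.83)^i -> [-5.74, 33.46, -195.1, 1137.41, -6631.11]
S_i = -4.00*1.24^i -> [-4.0, -4.96, -6.15, -7.63, -9.46]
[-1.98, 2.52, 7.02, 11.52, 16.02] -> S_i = -1.98 + 4.50*i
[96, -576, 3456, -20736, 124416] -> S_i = 96*-6^i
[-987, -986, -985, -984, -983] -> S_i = -987 + 1*i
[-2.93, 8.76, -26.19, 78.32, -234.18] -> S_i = -2.93*(-2.99)^i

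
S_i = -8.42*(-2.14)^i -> [-8.42, 18.02, -38.56, 82.52, -176.59]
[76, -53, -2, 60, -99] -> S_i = Random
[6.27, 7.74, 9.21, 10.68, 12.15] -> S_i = 6.27 + 1.47*i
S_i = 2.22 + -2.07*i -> [2.22, 0.15, -1.92, -3.99, -6.06]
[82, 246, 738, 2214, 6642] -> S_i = 82*3^i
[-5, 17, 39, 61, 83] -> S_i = -5 + 22*i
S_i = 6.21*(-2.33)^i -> [6.21, -14.47, 33.71, -78.55, 183.03]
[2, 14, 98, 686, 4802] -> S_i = 2*7^i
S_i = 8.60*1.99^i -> [8.6, 17.11, 34.06, 67.77, 134.87]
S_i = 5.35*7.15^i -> [5.35, 38.25, 273.51, 1955.56, 13982.28]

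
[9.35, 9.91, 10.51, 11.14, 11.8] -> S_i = 9.35*1.06^i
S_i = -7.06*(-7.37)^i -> [-7.06, 52.03, -383.48, 2826.23, -20829.3]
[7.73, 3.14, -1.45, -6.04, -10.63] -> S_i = 7.73 + -4.59*i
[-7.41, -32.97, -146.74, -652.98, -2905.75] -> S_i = -7.41*4.45^i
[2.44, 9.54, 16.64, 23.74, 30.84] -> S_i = 2.44 + 7.10*i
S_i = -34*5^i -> [-34, -170, -850, -4250, -21250]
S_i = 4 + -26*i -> [4, -22, -48, -74, -100]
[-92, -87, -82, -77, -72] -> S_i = -92 + 5*i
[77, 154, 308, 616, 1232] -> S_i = 77*2^i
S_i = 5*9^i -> [5, 45, 405, 3645, 32805]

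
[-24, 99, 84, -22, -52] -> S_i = Random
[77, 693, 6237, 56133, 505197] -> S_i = 77*9^i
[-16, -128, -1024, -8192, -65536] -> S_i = -16*8^i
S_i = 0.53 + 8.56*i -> [0.53, 9.09, 17.65, 26.21, 34.77]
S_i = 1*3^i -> [1, 3, 9, 27, 81]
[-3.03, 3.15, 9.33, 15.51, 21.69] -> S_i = -3.03 + 6.18*i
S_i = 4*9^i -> [4, 36, 324, 2916, 26244]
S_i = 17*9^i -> [17, 153, 1377, 12393, 111537]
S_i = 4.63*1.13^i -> [4.63, 5.23, 5.91, 6.68, 7.55]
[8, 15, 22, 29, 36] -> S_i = 8 + 7*i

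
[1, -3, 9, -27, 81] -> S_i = 1*-3^i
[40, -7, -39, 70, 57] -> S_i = Random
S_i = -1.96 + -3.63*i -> [-1.96, -5.59, -9.22, -12.85, -16.48]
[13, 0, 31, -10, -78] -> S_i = Random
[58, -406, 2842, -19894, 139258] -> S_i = 58*-7^i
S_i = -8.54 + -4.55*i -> [-8.54, -13.09, -17.64, -22.19, -26.74]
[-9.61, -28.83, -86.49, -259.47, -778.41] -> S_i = -9.61*3.00^i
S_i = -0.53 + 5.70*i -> [-0.53, 5.17, 10.87, 16.57, 22.27]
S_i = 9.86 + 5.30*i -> [9.86, 15.16, 20.46, 25.76, 31.06]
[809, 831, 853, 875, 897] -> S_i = 809 + 22*i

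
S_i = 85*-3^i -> [85, -255, 765, -2295, 6885]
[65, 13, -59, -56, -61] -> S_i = Random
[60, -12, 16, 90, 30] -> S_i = Random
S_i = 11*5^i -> [11, 55, 275, 1375, 6875]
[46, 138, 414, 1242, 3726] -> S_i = 46*3^i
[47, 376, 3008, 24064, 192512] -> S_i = 47*8^i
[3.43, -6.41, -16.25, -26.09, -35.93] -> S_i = 3.43 + -9.84*i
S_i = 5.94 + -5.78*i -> [5.94, 0.16, -5.62, -11.4, -17.18]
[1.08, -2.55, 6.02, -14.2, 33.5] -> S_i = 1.08*(-2.36)^i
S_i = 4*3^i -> [4, 12, 36, 108, 324]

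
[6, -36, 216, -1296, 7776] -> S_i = 6*-6^i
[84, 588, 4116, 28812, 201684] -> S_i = 84*7^i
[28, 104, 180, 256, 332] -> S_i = 28 + 76*i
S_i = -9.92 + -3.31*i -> [-9.92, -13.23, -16.54, -19.85, -23.16]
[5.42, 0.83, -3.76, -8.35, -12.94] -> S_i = 5.42 + -4.59*i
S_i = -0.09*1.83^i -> [-0.09, -0.16, -0.3, -0.55, -1.01]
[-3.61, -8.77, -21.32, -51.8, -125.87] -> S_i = -3.61*2.43^i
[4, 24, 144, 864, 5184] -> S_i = 4*6^i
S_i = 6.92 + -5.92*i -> [6.92, 1.0, -4.92, -10.84, -16.76]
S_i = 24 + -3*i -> [24, 21, 18, 15, 12]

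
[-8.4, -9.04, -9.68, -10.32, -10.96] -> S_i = -8.40 + -0.64*i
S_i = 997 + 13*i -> [997, 1010, 1023, 1036, 1049]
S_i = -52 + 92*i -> [-52, 40, 132, 224, 316]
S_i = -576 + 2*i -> [-576, -574, -572, -570, -568]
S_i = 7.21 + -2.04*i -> [7.21, 5.17, 3.13, 1.09, -0.95]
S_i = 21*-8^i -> [21, -168, 1344, -10752, 86016]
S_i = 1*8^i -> [1, 8, 64, 512, 4096]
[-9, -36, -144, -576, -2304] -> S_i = -9*4^i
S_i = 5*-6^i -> [5, -30, 180, -1080, 6480]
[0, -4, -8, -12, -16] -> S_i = 0 + -4*i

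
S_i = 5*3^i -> [5, 15, 45, 135, 405]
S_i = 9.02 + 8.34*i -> [9.02, 17.36, 25.7, 34.04, 42.38]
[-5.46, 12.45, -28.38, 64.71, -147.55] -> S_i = -5.46*(-2.28)^i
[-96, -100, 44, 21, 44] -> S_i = Random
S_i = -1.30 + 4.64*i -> [-1.3, 3.34, 7.98, 12.62, 17.26]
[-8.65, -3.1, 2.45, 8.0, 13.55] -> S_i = -8.65 + 5.55*i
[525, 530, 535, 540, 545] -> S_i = 525 + 5*i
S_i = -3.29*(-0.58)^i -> [-3.29, 1.91, -1.11, 0.64, -0.37]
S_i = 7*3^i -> [7, 21, 63, 189, 567]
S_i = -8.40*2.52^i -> [-8.4, -21.17, -53.34, -134.43, -338.75]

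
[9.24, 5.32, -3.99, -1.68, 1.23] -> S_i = Random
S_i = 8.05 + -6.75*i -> [8.05, 1.3, -5.45, -12.2, -18.95]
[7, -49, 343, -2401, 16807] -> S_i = 7*-7^i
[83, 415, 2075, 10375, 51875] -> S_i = 83*5^i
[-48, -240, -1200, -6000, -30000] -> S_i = -48*5^i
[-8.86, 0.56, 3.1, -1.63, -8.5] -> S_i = Random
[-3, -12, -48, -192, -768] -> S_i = -3*4^i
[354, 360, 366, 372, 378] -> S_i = 354 + 6*i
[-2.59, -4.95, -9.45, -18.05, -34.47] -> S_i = -2.59*1.91^i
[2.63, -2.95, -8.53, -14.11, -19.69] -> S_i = 2.63 + -5.58*i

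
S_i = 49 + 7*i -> [49, 56, 63, 70, 77]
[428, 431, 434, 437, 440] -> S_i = 428 + 3*i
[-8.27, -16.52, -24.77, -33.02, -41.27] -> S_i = -8.27 + -8.25*i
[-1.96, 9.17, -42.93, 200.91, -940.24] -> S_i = -1.96*(-4.68)^i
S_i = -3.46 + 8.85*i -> [-3.46, 5.39, 14.24, 23.09, 31.94]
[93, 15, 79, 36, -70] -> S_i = Random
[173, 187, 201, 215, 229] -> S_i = 173 + 14*i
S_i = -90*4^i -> [-90, -360, -1440, -5760, -23040]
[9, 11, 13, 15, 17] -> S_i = 9 + 2*i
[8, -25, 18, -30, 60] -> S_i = Random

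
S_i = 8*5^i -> [8, 40, 200, 1000, 5000]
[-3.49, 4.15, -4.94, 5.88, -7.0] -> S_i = -3.49*(-1.19)^i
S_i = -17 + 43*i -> [-17, 26, 69, 112, 155]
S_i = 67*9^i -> [67, 603, 5427, 48843, 439587]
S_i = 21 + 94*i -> [21, 115, 209, 303, 397]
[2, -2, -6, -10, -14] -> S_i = 2 + -4*i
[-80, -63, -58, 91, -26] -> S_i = Random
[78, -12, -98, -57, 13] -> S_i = Random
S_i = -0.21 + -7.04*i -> [-0.21, -7.25, -14.29, -21.33, -28.37]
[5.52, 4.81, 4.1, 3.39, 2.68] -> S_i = 5.52 + -0.71*i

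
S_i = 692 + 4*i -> [692, 696, 700, 704, 708]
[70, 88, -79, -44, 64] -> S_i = Random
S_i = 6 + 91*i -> [6, 97, 188, 279, 370]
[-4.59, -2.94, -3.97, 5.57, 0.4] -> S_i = Random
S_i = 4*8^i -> [4, 32, 256, 2048, 16384]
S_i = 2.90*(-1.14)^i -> [2.9, -3.31, 3.77, -4.3, 4.9]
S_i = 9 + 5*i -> [9, 14, 19, 24, 29]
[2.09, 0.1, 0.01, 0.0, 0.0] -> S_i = 2.09*0.05^i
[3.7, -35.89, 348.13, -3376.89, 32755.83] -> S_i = 3.70*(-9.70)^i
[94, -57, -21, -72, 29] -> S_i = Random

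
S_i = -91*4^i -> [-91, -364, -1456, -5824, -23296]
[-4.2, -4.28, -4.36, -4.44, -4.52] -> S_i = -4.20 + -0.08*i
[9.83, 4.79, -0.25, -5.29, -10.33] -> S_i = 9.83 + -5.04*i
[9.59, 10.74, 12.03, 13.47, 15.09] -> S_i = 9.59*1.12^i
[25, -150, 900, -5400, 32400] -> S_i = 25*-6^i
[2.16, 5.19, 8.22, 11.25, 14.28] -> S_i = 2.16 + 3.03*i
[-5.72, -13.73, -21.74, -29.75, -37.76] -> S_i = -5.72 + -8.01*i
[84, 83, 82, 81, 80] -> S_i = 84 + -1*i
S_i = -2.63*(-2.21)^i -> [-2.63, 5.81, -12.85, 28.39, -62.74]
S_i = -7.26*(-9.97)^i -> [-7.26, 72.38, -721.65, 7194.86, -71732.71]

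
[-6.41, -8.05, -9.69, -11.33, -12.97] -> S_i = -6.41 + -1.64*i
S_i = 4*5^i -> [4, 20, 100, 500, 2500]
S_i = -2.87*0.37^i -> [-2.87, -1.06, -0.39, -0.15, -0.05]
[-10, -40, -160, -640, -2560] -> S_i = -10*4^i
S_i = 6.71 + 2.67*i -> [6.71, 9.38, 12.05, 14.72, 17.39]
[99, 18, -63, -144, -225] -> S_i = 99 + -81*i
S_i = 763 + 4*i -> [763, 767, 771, 775, 779]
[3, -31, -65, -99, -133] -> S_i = 3 + -34*i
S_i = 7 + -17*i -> [7, -10, -27, -44, -61]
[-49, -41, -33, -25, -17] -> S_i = -49 + 8*i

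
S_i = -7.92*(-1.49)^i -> [-7.92, 11.8, -17.58, 26.2, -39.04]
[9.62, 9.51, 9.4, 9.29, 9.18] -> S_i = 9.62 + -0.11*i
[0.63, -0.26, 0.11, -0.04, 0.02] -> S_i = 0.63*(-0.41)^i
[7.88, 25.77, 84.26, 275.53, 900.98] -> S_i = 7.88*3.27^i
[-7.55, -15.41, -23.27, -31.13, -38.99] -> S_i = -7.55 + -7.86*i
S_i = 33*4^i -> [33, 132, 528, 2112, 8448]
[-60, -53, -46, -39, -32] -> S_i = -60 + 7*i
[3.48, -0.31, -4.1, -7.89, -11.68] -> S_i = 3.48 + -3.79*i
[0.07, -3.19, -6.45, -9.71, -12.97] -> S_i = 0.07 + -3.26*i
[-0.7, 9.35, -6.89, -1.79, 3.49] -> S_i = Random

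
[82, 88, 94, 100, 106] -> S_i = 82 + 6*i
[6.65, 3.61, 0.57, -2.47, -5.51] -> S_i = 6.65 + -3.04*i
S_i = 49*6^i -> [49, 294, 1764, 10584, 63504]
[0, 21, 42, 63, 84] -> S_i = 0 + 21*i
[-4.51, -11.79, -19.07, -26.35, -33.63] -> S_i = -4.51 + -7.28*i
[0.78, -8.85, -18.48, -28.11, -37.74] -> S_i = 0.78 + -9.63*i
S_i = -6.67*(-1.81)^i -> [-6.67, 12.07, -21.85, 39.55, -71.59]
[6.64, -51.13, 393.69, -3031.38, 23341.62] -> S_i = 6.64*(-7.70)^i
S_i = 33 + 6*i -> [33, 39, 45, 51, 57]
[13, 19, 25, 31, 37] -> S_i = 13 + 6*i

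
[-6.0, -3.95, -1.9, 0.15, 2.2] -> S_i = -6.00 + 2.05*i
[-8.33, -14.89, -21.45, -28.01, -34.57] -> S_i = -8.33 + -6.56*i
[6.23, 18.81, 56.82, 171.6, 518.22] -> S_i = 6.23*3.02^i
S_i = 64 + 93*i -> [64, 157, 250, 343, 436]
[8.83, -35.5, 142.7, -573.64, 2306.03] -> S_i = 8.83*(-4.02)^i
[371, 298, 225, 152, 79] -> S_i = 371 + -73*i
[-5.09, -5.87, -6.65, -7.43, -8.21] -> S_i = -5.09 + -0.78*i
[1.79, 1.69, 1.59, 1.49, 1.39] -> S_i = 1.79 + -0.10*i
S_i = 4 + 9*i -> [4, 13, 22, 31, 40]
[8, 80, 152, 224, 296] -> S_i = 8 + 72*i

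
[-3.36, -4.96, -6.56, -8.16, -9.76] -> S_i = -3.36 + -1.60*i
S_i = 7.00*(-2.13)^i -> [7.0, -14.91, 31.76, -67.65, 144.08]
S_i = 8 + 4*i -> [8, 12, 16, 20, 24]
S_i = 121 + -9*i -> [121, 112, 103, 94, 85]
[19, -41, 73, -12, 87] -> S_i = Random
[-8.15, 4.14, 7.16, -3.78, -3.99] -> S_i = Random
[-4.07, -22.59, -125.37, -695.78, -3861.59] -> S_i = -4.07*5.55^i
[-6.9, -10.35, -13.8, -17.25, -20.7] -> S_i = -6.90 + -3.45*i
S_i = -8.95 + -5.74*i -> [-8.95, -14.69, -20.43, -26.17, -31.91]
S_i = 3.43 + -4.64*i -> [3.43, -1.21, -5.85, -10.49, -15.13]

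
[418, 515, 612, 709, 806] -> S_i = 418 + 97*i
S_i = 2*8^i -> [2, 16, 128, 1024, 8192]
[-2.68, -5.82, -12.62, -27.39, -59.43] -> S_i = -2.68*2.17^i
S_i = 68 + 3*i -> [68, 71, 74, 77, 80]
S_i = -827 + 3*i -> [-827, -824, -821, -818, -815]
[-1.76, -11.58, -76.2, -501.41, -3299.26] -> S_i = -1.76*6.58^i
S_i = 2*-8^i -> [2, -16, 128, -1024, 8192]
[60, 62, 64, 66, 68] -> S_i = 60 + 2*i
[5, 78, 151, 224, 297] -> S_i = 5 + 73*i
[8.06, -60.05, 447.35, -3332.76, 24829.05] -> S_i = 8.06*(-7.45)^i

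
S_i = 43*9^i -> [43, 387, 3483, 31347, 282123]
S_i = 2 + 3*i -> [2, 5, 8, 11, 14]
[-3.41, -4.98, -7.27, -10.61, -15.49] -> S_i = -3.41*1.46^i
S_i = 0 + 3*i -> [0, 3, 6, 9, 12]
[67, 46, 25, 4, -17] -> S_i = 67 + -21*i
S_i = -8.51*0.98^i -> [-8.51, -8.34, -8.17, -8.01, -7.85]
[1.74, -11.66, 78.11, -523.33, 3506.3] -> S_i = 1.74*(-6.70)^i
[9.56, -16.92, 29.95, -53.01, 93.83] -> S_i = 9.56*(-1.77)^i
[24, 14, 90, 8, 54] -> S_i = Random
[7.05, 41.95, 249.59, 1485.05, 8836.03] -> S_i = 7.05*5.95^i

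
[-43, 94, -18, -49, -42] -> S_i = Random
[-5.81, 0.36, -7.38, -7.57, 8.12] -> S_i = Random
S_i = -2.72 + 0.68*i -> [-2.72, -2.04, -1.36, -0.68, 0.0]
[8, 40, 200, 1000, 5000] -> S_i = 8*5^i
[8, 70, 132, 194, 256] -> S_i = 8 + 62*i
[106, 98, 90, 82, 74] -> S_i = 106 + -8*i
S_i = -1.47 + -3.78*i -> [-1.47, -5.25, -9.03, -12.81, -16.59]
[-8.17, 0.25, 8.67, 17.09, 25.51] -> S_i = -8.17 + 8.42*i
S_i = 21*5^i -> [21, 105, 525, 2625, 13125]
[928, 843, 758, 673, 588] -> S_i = 928 + -85*i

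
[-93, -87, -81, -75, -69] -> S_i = -93 + 6*i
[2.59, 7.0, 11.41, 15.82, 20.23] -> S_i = 2.59 + 4.41*i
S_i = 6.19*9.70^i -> [6.19, 60.04, 582.42, 5649.45, 54799.62]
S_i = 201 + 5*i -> [201, 206, 211, 216, 221]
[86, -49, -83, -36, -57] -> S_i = Random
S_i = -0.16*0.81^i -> [-0.16, -0.13, -0.1, -0.09, -0.07]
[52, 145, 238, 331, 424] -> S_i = 52 + 93*i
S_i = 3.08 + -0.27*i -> [3.08, 2.81, 2.54, 2.27, 2.0]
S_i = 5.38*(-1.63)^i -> [5.38, -8.77, 14.29, -23.3, 37.98]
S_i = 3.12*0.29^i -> [3.12, 0.9, 0.26, 0.08, 0.02]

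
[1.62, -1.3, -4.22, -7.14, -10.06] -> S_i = 1.62 + -2.92*i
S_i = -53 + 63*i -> [-53, 10, 73, 136, 199]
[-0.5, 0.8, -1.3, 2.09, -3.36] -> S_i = -0.50*(-1.61)^i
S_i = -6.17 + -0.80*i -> [-6.17, -6.97, -7.77, -8.57, -9.37]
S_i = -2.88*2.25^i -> [-2.88, -6.48, -14.58, -32.8, -73.81]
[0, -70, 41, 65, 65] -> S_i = Random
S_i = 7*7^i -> [7, 49, 343, 2401, 16807]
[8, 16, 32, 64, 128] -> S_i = 8*2^i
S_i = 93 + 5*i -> [93, 98, 103, 108, 113]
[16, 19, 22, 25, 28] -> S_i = 16 + 3*i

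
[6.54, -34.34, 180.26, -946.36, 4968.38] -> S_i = 6.54*(-5.25)^i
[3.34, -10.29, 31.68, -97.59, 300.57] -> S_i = 3.34*(-3.08)^i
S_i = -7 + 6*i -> [-7, -1, 5, 11, 17]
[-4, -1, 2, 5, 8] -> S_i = -4 + 3*i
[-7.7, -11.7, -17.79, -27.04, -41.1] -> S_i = -7.70*1.52^i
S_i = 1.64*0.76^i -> [1.64, 1.25, 0.95, 0.72, 0.55]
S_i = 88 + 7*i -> [88, 95, 102, 109, 116]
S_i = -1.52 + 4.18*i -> [-1.52, 2.66, 6.84, 11.02, 15.2]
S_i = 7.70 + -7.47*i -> [7.7, 0.23, -7.24, -14.71, -22.18]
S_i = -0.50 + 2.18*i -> [-0.5, 1.68, 3.86, 6.04, 8.22]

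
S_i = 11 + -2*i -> [11, 9, 7, 5, 3]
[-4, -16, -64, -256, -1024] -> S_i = -4*4^i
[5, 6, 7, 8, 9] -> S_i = 5 + 1*i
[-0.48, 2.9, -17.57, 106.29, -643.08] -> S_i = -0.48*(-6.05)^i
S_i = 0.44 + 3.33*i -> [0.44, 3.77, 7.1, 10.43, 13.76]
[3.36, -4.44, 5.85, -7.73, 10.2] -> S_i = 3.36*(-1.32)^i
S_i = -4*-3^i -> [-4, 12, -36, 108, -324]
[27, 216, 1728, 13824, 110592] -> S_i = 27*8^i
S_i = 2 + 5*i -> [2, 7, 12, 17, 22]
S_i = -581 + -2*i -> [-581, -583, -585, -587, -589]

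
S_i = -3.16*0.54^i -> [-3.16, -1.71, -0.92, -0.5, -0.27]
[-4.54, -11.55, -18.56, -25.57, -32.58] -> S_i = -4.54 + -7.01*i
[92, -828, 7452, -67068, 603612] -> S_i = 92*-9^i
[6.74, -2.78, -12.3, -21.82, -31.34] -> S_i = 6.74 + -9.52*i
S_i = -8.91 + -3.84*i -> [-8.91, -12.75, -16.59, -20.43, -24.27]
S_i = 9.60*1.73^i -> [9.6, 16.61, 28.73, 49.71, 85.99]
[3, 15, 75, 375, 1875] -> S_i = 3*5^i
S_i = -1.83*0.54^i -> [-1.83, -0.99, -0.53, -0.29, -0.16]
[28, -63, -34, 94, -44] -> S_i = Random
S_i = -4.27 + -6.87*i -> [-4.27, -11.14, -18.01, -24.88, -31.75]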